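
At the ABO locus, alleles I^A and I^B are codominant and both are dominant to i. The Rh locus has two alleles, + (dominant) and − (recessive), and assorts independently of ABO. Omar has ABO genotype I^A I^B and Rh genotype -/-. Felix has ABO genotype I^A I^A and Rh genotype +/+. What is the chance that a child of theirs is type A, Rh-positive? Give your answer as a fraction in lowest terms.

ABO cross I^A I^B × I^A I^A → offspring phenotypes: 1/2 A, 1/2 AB.
Rh cross -/- × +/+ → 1 Rh+.
Independent loci: P(type A, Rh-positive) = 1/2 × 1 = 1/2.

1/2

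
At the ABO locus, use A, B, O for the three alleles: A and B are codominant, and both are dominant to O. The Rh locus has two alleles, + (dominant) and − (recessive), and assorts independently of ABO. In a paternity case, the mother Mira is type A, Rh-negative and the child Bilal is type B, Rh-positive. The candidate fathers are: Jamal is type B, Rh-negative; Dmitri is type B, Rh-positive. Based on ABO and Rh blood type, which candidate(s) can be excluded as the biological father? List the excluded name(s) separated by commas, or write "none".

A candidate is excluded only if no genotype consistent with his phenotype could produce a type B, Rh-positive child with a type A, Rh-negative mother.
Jamal (type B, Rh-): no genotype consistent with that phenotype can produce a type-B Rh+ child with a type-A mother.

Jamal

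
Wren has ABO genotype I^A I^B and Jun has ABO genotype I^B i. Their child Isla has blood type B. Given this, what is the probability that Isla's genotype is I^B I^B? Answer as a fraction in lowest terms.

Cross I^A I^B × I^B i → 1/4 I^A I^B, 1/4 I^A i, 1/4 I^B I^B, 1/4 I^B i.
Type-B genotypes among offspring: I^B I^B (1/4), I^B i (1/4); total 1/2.
P(I^B I^B | type B) = (1/4) / (1/2) = 1/2.

1/2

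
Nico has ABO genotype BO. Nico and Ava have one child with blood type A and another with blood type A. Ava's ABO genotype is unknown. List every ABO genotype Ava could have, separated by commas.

AA, AB, AO

For each candidate genotype of Ava, check whether crossing it with BO can produce every observed child phenotype.
  AA → possible child types {A, AB} ✓
  AB → possible child types {A, B, AB} ✓
  AO → possible child types {O, A, B, AB} ✓
  BB → possible child types {B} ✗
  BO → possible child types {O, B} ✗
  OO → possible child types {O, B} ✗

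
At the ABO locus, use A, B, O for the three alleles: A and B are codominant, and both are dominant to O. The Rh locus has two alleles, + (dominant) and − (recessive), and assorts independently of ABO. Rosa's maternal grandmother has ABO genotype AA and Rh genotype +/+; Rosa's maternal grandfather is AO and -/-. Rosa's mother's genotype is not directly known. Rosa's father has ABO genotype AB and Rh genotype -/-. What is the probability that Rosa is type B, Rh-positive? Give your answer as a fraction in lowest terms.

Rosa's mother's ABO genotype from AA × AO: 1/2 AA, 1/2 AO.
Crossing each possibility with the father AB and summing P(type B): 1/2·0 + 1/2·1/4 = 1/8.
Similarly for Rh via the mother's Rh distribution: P(Rh+) = 1/2.
Independent loci: 1/8 × 1/2 = 1/16.

1/16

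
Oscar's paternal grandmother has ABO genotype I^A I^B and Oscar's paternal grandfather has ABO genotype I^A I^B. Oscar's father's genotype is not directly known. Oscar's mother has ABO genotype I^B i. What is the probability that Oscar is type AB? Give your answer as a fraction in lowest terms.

1/4

Oscar's father's ABO genotype from I^A I^B × I^A I^B: 1/4 I^A I^A, 1/2 I^A I^B, 1/4 I^B I^B.
Crossing each possibility with the mother I^B i and summing P(type AB): 1/4·1/2 + 1/2·1/4 + 1/4·0 = 1/4.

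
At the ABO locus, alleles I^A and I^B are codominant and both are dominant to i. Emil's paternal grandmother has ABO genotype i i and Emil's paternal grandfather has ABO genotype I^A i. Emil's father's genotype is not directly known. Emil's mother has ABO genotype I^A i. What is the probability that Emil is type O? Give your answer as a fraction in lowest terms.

Emil's father's ABO genotype from i i × I^A i: 1/2 I^A i, 1/2 i i.
Crossing each possibility with the mother I^A i and summing P(type O): 1/2·1/4 + 1/2·1/2 = 3/8.

3/8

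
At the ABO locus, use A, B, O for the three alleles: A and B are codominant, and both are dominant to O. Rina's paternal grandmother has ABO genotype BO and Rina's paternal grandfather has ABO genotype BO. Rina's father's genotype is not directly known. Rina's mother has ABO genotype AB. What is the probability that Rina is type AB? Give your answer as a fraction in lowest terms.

Rina's father's ABO genotype from BO × BO: 1/4 BB, 1/2 BO, 1/4 OO.
Crossing each possibility with the mother AB and summing P(type AB): 1/4·1/2 + 1/2·1/4 + 1/4·0 = 1/4.

1/4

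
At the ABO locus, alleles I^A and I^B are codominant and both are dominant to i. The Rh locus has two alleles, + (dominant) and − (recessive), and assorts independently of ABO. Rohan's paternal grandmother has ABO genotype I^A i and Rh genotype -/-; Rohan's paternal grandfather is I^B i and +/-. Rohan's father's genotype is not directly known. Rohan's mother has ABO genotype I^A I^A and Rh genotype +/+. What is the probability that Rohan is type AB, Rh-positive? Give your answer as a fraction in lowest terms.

Rohan's father's ABO genotype from I^A i × I^B i: 1/4 I^A I^B, 1/4 I^A i, 1/4 I^B i, 1/4 i i.
Crossing each possibility with the mother I^A I^A and summing P(type AB): 1/4·1/2 + 1/4·0 + 1/4·1/2 + 1/4·0 = 1/4.
Similarly for Rh via the father's Rh distribution: P(Rh+) = 1.
Independent loci: 1/4 × 1 = 1/4.

1/4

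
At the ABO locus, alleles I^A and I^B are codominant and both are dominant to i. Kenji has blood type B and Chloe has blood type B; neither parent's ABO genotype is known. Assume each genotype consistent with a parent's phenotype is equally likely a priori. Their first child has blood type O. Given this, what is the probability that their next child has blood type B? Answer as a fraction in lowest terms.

3/4

Possible genotypes: Kenji ∈ {I^B I^B, I^B i}; Chloe ∈ {I^B I^B, I^B i}.
Weight each parental genotype pair by prior × P(type-O child):
  I^B i × I^B i: posterior weight 1; P(next child type B) = 3/4.
Weighted sum = 3/4.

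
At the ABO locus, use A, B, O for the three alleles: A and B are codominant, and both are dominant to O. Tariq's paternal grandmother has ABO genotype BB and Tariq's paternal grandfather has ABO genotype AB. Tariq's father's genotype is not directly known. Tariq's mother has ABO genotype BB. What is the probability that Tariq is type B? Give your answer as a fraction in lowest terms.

Tariq's father's ABO genotype from BB × AB: 1/2 AB, 1/2 BB.
Crossing each possibility with the mother BB and summing P(type B): 1/2·1/2 + 1/2·1 = 3/4.

3/4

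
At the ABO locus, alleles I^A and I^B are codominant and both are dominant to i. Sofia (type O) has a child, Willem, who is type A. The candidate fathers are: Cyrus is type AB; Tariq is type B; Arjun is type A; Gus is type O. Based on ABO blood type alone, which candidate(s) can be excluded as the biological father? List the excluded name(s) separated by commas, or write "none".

A candidate is excluded only if no genotype consistent with his phenotype could produce a type A child with a type O mother.
Tariq (type B): no genotype consistent with that phenotype can produce a type-A child with a type-O mother.
Gus (type O): no genotype consistent with that phenotype can produce a type-A child with a type-O mother.

Tariq, Gus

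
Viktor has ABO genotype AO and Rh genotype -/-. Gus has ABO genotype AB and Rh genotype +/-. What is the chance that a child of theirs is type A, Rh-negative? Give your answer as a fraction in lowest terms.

ABO cross AO × AB → offspring phenotypes: 1/2 A, 1/4 B, 1/4 AB.
Rh cross -/- × +/- → 1/2 Rh+, 1/2 Rh-.
Independent loci: P(type A, Rh-negative) = 1/2 × 1/2 = 1/4.

1/4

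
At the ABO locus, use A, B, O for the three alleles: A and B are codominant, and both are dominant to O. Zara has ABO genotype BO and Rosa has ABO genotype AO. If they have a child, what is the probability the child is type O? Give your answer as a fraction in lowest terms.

1/4

ABO cross BO × AO → offspring phenotypes: 1/4 O, 1/4 A, 1/4 B, 1/4 AB.
So P(type O) = 1/4.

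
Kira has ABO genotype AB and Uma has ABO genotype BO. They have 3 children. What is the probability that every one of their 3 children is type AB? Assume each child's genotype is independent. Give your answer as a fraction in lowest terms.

ABO cross AB × BO → 1/4 A, 1/2 B, 1/4 AB.
So P(type AB) = 1/4 per child.
All 3 independent: (1/4)^3 = 1/64.

1/64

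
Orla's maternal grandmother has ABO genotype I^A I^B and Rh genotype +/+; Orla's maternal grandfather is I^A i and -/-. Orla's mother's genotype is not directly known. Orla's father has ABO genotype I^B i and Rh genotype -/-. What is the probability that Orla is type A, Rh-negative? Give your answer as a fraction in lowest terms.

Orla's mother's ABO genotype from I^A I^B × I^A i: 1/4 I^A I^A, 1/4 I^A I^B, 1/4 I^A i, 1/4 I^B i.
Crossing each possibility with the father I^B i and summing P(type A): 1/4·1/2 + 1/4·1/4 + 1/4·1/4 + 1/4·0 = 1/4.
Similarly for Rh via the mother's Rh distribution: P(Rh-) = 1/2.
Independent loci: 1/4 × 1/2 = 1/8.

1/8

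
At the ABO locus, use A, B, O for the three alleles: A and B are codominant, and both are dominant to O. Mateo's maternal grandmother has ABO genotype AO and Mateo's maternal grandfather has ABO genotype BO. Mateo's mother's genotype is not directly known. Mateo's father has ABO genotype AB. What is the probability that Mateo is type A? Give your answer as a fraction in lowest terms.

Mateo's mother's ABO genotype from AO × BO: 1/4 AB, 1/4 AO, 1/4 BO, 1/4 OO.
Crossing each possibility with the father AB and summing P(type A): 1/4·1/4 + 1/4·1/2 + 1/4·1/4 + 1/4·1/2 = 3/8.

3/8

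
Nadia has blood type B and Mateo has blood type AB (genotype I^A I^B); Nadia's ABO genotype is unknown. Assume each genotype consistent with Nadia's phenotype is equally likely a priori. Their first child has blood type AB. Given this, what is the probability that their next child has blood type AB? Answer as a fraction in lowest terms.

5/12

Possible genotypes: Nadia ∈ {I^B I^B, I^B i}; Mateo ∈ {I^A I^B}.
Weight each parental genotype pair by prior × P(type-AB child):
  I^B I^B × I^A I^B: posterior weight 2/3; P(next child type AB) = 1/2.
  I^B i × I^A I^B: posterior weight 1/3; P(next child type AB) = 1/4.
Weighted sum = 5/12.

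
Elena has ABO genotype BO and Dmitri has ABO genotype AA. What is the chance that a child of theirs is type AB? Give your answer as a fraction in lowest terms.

ABO cross BO × AA → offspring phenotypes: 1/2 A, 1/2 AB.
So P(type AB) = 1/2.

1/2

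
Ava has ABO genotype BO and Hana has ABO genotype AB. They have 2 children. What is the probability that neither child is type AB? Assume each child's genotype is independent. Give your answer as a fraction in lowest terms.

ABO cross BO × AB → 1/4 A, 1/2 B, 1/4 AB.
So P(type AB) = 1/4 per child.
P(not type AB) = 3/4 for one child; (3/4)^2 = 9/16.

9/16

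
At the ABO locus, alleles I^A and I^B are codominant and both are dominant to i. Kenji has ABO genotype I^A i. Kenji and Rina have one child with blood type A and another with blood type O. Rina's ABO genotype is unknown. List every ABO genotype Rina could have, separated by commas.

I^A i, I^B i, i i

For each candidate genotype of Rina, check whether crossing it with I^A i can produce every observed child phenotype.
  I^A I^A → possible child types {A} ✗
  I^A I^B → possible child types {A, B, AB} ✗
  I^A i → possible child types {O, A} ✓
  I^B I^B → possible child types {B, AB} ✗
  I^B i → possible child types {O, A, B, AB} ✓
  i i → possible child types {O, A} ✓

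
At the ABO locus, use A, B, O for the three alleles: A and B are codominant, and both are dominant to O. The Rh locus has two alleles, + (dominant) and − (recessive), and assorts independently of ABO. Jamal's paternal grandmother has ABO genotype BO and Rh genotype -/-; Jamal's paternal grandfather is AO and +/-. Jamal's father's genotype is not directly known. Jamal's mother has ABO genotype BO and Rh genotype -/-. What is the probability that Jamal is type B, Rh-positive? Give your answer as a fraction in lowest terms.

1/8

Jamal's father's ABO genotype from BO × AO: 1/4 AB, 1/4 AO, 1/4 BO, 1/4 OO.
Crossing each possibility with the mother BO and summing P(type B): 1/4·1/2 + 1/4·1/4 + 1/4·3/4 + 1/4·1/2 = 1/2.
Similarly for Rh via the father's Rh distribution: P(Rh+) = 1/4.
Independent loci: 1/2 × 1/4 = 1/8.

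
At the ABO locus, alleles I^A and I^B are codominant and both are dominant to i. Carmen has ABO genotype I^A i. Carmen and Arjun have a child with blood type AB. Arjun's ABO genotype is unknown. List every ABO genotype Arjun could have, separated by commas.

I^A I^B, I^B I^B, I^B i

For each candidate genotype of Arjun, check whether crossing it with I^A i can produce every observed child phenotype.
  I^A I^A → possible child types {A} ✗
  I^A I^B → possible child types {A, B, AB} ✓
  I^A i → possible child types {O, A} ✗
  I^B I^B → possible child types {B, AB} ✓
  I^B i → possible child types {O, A, B, AB} ✓
  i i → possible child types {O, A} ✗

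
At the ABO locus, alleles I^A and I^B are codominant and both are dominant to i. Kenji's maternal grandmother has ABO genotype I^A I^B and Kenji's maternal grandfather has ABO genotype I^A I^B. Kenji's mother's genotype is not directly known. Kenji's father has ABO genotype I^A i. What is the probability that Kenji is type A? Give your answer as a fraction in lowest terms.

1/2

Kenji's mother's ABO genotype from I^A I^B × I^A I^B: 1/4 I^A I^A, 1/2 I^A I^B, 1/4 I^B I^B.
Crossing each possibility with the father I^A i and summing P(type A): 1/4·1 + 1/2·1/2 + 1/4·0 = 1/2.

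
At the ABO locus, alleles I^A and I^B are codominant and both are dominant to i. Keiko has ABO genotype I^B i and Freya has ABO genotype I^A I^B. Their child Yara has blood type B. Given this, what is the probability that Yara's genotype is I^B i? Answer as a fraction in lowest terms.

1/2

Cross I^B i × I^A I^B → 1/4 I^A I^B, 1/4 I^A i, 1/4 I^B I^B, 1/4 I^B i.
Type-B genotypes among offspring: I^B I^B (1/4), I^B i (1/4); total 1/2.
P(I^B i | type B) = (1/4) / (1/2) = 1/2.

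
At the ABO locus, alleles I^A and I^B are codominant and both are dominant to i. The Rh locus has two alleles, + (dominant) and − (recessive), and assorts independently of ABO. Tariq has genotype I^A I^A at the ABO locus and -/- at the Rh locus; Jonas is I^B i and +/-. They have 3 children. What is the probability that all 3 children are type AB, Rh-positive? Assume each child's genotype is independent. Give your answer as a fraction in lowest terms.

ABO cross I^A I^A × I^B i → 1/2 A, 1/2 AB.
Rh cross -/- × +/- → 1/2 Rh+, 1/2 Rh-; so P(type AB, Rh-positive) = 1/2 × 1/2 = 1/4 per child.
All 3 independent: (1/4)^3 = 1/64.

1/64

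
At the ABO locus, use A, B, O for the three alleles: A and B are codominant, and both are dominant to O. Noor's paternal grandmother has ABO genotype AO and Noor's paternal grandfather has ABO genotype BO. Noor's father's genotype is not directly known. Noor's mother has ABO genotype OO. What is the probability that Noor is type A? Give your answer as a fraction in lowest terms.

1/4

Noor's father's ABO genotype from AO × BO: 1/4 AB, 1/4 AO, 1/4 BO, 1/4 OO.
Crossing each possibility with the mother OO and summing P(type A): 1/4·1/2 + 1/4·1/2 + 1/4·0 + 1/4·0 = 1/4.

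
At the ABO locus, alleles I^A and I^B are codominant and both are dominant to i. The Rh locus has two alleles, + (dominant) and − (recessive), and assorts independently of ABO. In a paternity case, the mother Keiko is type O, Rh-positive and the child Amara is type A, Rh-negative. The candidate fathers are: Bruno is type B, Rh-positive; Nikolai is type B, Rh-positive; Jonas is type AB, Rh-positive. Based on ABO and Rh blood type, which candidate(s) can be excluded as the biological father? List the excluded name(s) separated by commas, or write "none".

A candidate is excluded only if no genotype consistent with his phenotype could produce a type A, Rh-negative child with a type O, Rh-positive mother.
Bruno (type B, Rh+): no genotype consistent with that phenotype can produce a type-A Rh- child with a type-O mother.
Nikolai (type B, Rh+): no genotype consistent with that phenotype can produce a type-A Rh- child with a type-O mother.

Bruno, Nikolai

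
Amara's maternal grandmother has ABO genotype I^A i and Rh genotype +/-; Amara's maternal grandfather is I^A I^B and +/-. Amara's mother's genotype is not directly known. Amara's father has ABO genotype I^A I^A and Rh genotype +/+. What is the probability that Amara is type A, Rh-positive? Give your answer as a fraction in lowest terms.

3/4

Amara's mother's ABO genotype from I^A i × I^A I^B: 1/4 I^A I^A, 1/4 I^A I^B, 1/4 I^A i, 1/4 I^B i.
Crossing each possibility with the father I^A I^A and summing P(type A): 1/4·1 + 1/4·1/2 + 1/4·1 + 1/4·1/2 = 3/4.
Similarly for Rh via the mother's Rh distribution: P(Rh+) = 1.
Independent loci: 3/4 × 1 = 3/4.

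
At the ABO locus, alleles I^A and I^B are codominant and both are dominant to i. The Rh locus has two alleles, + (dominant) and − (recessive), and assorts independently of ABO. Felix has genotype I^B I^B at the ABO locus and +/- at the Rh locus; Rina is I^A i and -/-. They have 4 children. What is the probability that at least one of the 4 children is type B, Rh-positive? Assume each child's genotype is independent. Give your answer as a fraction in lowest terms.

175/256

ABO cross I^B I^B × I^A i → 1/2 B, 1/2 AB.
Rh cross +/- × -/- → 1/2 Rh+, 1/2 Rh-; so P(type B, Rh-positive) = 1/2 × 1/2 = 1/4 per child.
P(none) = (3/4)^4 = 81/256; P(at least one) = 1 − 81/256 = 175/256.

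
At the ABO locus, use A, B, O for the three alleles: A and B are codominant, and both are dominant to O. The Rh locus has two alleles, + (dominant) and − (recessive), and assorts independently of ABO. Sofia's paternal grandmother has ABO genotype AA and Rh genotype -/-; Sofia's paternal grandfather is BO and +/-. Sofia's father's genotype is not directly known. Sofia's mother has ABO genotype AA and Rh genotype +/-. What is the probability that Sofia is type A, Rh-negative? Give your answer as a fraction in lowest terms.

9/32

Sofia's father's ABO genotype from AA × BO: 1/2 AB, 1/2 AO.
Crossing each possibility with the mother AA and summing P(type A): 1/2·1/2 + 1/2·1 = 3/4.
Similarly for Rh via the father's Rh distribution: P(Rh-) = 3/8.
Independent loci: 3/4 × 3/8 = 9/32.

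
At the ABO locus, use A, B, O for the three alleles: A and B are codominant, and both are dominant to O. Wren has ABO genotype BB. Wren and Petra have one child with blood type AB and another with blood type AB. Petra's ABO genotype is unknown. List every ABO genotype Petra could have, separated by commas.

AA, AB, AO

For each candidate genotype of Petra, check whether crossing it with BB can produce every observed child phenotype.
  AA → possible child types {AB} ✓
  AB → possible child types {B, AB} ✓
  AO → possible child types {B, AB} ✓
  BB → possible child types {B} ✗
  BO → possible child types {B} ✗
  OO → possible child types {B} ✗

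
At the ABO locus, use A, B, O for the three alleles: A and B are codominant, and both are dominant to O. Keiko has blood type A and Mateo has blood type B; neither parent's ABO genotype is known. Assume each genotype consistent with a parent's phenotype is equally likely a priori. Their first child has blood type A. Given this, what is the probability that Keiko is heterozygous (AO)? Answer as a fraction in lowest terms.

1/3

Possible genotypes: Keiko ∈ {AA, AO}; Mateo ∈ {BB, BO}.
Weight each parental genotype pair by prior × P(type-A child):
  AA × BO: posterior weight 2/3.
  AO × BO: posterior weight 1/3.
Sum the posterior weight over pairs where Keiko is AO: 1/3.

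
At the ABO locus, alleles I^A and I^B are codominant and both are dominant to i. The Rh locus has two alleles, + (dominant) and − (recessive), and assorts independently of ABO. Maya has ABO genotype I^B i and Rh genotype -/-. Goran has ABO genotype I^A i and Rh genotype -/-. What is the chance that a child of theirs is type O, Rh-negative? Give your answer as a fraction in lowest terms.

ABO cross I^B i × I^A i → offspring phenotypes: 1/4 O, 1/4 A, 1/4 B, 1/4 AB.
Rh cross -/- × -/- → 1 Rh-.
Independent loci: P(type O, Rh-negative) = 1/4 × 1 = 1/4.

1/4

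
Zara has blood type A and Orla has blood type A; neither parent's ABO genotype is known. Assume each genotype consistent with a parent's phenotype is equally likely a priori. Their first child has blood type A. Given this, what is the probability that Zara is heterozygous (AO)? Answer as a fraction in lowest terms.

Possible genotypes: Zara ∈ {AA, AO}; Orla ∈ {AA, AO}.
Weight each parental genotype pair by prior × P(type-A child):
  AA × AA: posterior weight 4/15.
  AA × AO: posterior weight 4/15.
  AO × AA: posterior weight 4/15.
  AO × AO: posterior weight 1/5.
Sum the posterior weight over pairs where Zara is AO: 7/15.

7/15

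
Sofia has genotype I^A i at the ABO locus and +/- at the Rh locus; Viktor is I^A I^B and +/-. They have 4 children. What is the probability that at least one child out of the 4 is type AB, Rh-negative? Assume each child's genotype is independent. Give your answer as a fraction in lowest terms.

ABO cross I^A i × I^A I^B → 1/2 A, 1/4 B, 1/4 AB.
Rh cross +/- × +/- → 3/4 Rh+, 1/4 Rh-; so P(type AB, Rh-negative) = 1/4 × 1/4 = 1/16 per child.
P(none) = (15/16)^4 = 50625/65536; P(at least one) = 1 − 50625/65536 = 14911/65536.

14911/65536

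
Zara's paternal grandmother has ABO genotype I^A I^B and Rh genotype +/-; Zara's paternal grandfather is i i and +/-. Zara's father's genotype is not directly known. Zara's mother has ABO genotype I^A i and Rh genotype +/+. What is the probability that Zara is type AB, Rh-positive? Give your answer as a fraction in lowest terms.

1/8

Zara's father's ABO genotype from I^A I^B × i i: 1/2 I^A i, 1/2 I^B i.
Crossing each possibility with the mother I^A i and summing P(type AB): 1/2·0 + 1/2·1/4 = 1/8.
Similarly for Rh via the father's Rh distribution: P(Rh+) = 1.
Independent loci: 1/8 × 1 = 1/8.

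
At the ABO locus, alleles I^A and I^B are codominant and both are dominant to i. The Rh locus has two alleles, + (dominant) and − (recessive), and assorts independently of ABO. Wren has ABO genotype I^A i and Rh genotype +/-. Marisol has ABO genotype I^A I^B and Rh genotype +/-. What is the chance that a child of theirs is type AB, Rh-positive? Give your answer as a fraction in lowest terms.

ABO cross I^A i × I^A I^B → offspring phenotypes: 1/2 A, 1/4 B, 1/4 AB.
Rh cross +/- × +/- → 3/4 Rh+, 1/4 Rh-.
Independent loci: P(type AB, Rh-positive) = 1/4 × 3/4 = 3/16.

3/16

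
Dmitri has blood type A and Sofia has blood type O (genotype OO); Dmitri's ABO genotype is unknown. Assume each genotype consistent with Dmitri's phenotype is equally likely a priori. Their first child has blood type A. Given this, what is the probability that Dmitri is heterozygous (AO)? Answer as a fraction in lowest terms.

Possible genotypes: Dmitri ∈ {AA, AO}; Sofia ∈ {OO}.
Weight each parental genotype pair by prior × P(type-A child):
  AA × OO: posterior weight 2/3.
  AO × OO: posterior weight 1/3.
Sum the posterior weight over pairs where Dmitri is AO: 1/3.

1/3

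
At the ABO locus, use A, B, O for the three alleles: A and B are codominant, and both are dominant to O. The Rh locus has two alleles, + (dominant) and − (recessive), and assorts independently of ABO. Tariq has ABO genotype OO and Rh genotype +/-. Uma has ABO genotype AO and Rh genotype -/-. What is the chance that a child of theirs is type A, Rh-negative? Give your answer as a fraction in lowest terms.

1/4

ABO cross OO × AO → offspring phenotypes: 1/2 O, 1/2 A.
Rh cross +/- × -/- → 1/2 Rh+, 1/2 Rh-.
Independent loci: P(type A, Rh-negative) = 1/2 × 1/2 = 1/4.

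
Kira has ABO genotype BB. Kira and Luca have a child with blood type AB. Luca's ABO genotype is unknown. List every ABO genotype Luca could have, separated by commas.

For each candidate genotype of Luca, check whether crossing it with BB can produce every observed child phenotype.
  AA → possible child types {AB} ✓
  AB → possible child types {B, AB} ✓
  AO → possible child types {B, AB} ✓
  BB → possible child types {B} ✗
  BO → possible child types {B} ✗
  OO → possible child types {B} ✗

AA, AB, AO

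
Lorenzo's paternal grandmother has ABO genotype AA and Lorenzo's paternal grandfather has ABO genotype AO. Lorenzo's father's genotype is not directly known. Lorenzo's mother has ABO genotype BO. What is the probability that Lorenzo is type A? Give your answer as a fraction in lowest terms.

3/8

Lorenzo's father's ABO genotype from AA × AO: 1/2 AA, 1/2 AO.
Crossing each possibility with the mother BO and summing P(type A): 1/2·1/2 + 1/2·1/4 = 3/8.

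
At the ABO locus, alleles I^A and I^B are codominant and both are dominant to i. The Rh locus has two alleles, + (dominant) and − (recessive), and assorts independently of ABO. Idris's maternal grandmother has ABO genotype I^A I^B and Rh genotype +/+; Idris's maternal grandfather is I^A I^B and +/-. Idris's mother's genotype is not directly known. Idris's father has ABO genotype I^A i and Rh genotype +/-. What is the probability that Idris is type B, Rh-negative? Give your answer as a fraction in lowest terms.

1/32

Idris's mother's ABO genotype from I^A I^B × I^A I^B: 1/4 I^A I^A, 1/2 I^A I^B, 1/4 I^B I^B.
Crossing each possibility with the father I^A i and summing P(type B): 1/4·0 + 1/2·1/4 + 1/4·1/2 = 1/4.
Similarly for Rh via the mother's Rh distribution: P(Rh-) = 1/8.
Independent loci: 1/4 × 1/8 = 1/32.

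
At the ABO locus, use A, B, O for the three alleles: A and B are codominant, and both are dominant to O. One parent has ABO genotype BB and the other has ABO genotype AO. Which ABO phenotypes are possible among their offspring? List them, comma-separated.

Gametes from BB × AO give offspring ABO genotypes AB, BO, i.e. phenotypes B, AB.

B, AB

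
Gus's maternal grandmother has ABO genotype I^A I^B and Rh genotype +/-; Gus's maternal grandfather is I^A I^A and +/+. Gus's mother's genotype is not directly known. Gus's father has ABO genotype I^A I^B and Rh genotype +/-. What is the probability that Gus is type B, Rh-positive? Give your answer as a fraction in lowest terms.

7/64

Gus's mother's ABO genotype from I^A I^B × I^A I^A: 1/2 I^A I^A, 1/2 I^A I^B.
Crossing each possibility with the father I^A I^B and summing P(type B): 1/2·0 + 1/2·1/4 = 1/8.
Similarly for Rh via the mother's Rh distribution: P(Rh+) = 7/8.
Independent loci: 1/8 × 7/8 = 7/64.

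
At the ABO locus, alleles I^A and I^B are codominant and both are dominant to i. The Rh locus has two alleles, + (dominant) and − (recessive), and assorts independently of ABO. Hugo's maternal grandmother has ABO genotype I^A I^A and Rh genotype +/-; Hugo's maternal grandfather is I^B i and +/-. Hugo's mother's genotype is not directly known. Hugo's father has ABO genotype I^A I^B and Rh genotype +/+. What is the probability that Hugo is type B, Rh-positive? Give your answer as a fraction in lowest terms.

Hugo's mother's ABO genotype from I^A I^A × I^B i: 1/2 I^A I^B, 1/2 I^A i.
Crossing each possibility with the father I^A I^B and summing P(type B): 1/2·1/4 + 1/2·1/4 = 1/4.
Similarly for Rh via the mother's Rh distribution: P(Rh+) = 1.
Independent loci: 1/4 × 1 = 1/4.

1/4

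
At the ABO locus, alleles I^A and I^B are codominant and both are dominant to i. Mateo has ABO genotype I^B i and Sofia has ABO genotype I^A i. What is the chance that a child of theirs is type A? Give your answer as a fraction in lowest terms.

1/4

ABO cross I^B i × I^A i → offspring phenotypes: 1/4 O, 1/4 A, 1/4 B, 1/4 AB.
So P(type A) = 1/4.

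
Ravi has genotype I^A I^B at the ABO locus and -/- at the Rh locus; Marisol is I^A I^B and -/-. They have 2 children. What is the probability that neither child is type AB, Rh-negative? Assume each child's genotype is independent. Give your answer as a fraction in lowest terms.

1/4

ABO cross I^A I^B × I^A I^B → 1/4 A, 1/4 B, 1/2 AB.
Rh cross -/- × -/- → 1 Rh-; so P(type AB, Rh-negative) = 1/2 × 1 = 1/2 per child.
P(not type AB, Rh-negative) = 1/2 for one child; (1/2)^2 = 1/4.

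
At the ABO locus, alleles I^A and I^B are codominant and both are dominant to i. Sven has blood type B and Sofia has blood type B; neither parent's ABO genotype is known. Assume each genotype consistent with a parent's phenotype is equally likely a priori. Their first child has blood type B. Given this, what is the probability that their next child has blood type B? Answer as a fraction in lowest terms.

19/20

Possible genotypes: Sven ∈ {I^B I^B, I^B i}; Sofia ∈ {I^B I^B, I^B i}.
Weight each parental genotype pair by prior × P(type-B child):
  I^B I^B × I^B I^B: posterior weight 4/15; P(next child type B) = 1.
  I^B I^B × I^B i: posterior weight 4/15; P(next child type B) = 1.
  I^B i × I^B I^B: posterior weight 4/15; P(next child type B) = 1.
  I^B i × I^B i: posterior weight 1/5; P(next child type B) = 3/4.
Weighted sum = 19/20.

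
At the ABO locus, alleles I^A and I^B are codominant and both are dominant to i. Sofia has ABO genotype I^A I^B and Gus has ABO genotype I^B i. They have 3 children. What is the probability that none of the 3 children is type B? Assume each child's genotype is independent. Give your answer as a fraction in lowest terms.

ABO cross I^A I^B × I^B i → 1/4 A, 1/2 B, 1/4 AB.
So P(type B) = 1/2 per child.
P(not type B) = 1/2 for one child; (1/2)^3 = 1/8.

1/8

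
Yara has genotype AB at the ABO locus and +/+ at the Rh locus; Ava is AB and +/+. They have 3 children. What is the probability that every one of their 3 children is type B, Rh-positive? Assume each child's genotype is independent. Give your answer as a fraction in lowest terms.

1/64

ABO cross AB × AB → 1/4 A, 1/4 B, 1/2 AB.
Rh cross +/+ × +/+ → 1 Rh+; so P(type B, Rh-positive) = 1/4 × 1 = 1/4 per child.
All 3 independent: (1/4)^3 = 1/64.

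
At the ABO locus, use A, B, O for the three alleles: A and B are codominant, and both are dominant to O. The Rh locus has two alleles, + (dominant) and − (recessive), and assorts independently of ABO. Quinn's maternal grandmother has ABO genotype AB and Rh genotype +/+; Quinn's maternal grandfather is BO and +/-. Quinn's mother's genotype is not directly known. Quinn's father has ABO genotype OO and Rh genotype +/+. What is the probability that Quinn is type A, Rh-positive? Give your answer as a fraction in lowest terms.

1/4

Quinn's mother's ABO genotype from AB × BO: 1/4 AB, 1/4 AO, 1/4 BB, 1/4 BO.
Crossing each possibility with the father OO and summing P(type A): 1/4·1/2 + 1/4·1/2 + 1/4·0 + 1/4·0 = 1/4.
Similarly for Rh via the mother's Rh distribution: P(Rh+) = 1.
Independent loci: 1/4 × 1 = 1/4.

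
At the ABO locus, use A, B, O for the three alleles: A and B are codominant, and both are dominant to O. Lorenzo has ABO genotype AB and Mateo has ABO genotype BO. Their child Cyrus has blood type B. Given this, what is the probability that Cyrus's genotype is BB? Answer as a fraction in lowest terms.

Cross AB × BO → 1/4 AB, 1/4 AO, 1/4 BB, 1/4 BO.
Type-B genotypes among offspring: BB (1/4), BO (1/4); total 1/2.
P(BB | type B) = (1/4) / (1/2) = 1/2.

1/2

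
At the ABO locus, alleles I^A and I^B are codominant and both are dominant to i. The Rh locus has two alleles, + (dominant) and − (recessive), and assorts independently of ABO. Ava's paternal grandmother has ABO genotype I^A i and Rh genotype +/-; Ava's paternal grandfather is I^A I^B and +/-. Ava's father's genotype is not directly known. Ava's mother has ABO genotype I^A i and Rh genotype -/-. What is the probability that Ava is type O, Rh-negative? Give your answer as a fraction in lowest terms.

Ava's father's ABO genotype from I^A i × I^A I^B: 1/4 I^A I^A, 1/4 I^A I^B, 1/4 I^A i, 1/4 I^B i.
Crossing each possibility with the mother I^A i and summing P(type O): 1/4·0 + 1/4·0 + 1/4·1/4 + 1/4·1/4 = 1/8.
Similarly for Rh via the father's Rh distribution: P(Rh-) = 1/2.
Independent loci: 1/8 × 1/2 = 1/16.

1/16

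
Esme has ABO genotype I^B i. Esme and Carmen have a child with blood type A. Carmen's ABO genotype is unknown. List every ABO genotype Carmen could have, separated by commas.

For each candidate genotype of Carmen, check whether crossing it with I^B i can produce every observed child phenotype.
  I^A I^A → possible child types {A, AB} ✓
  I^A I^B → possible child types {A, B, AB} ✓
  I^A i → possible child types {O, A, B, AB} ✓
  I^B I^B → possible child types {B} ✗
  I^B i → possible child types {O, B} ✗
  i i → possible child types {O, B} ✗

I^A I^A, I^A I^B, I^A i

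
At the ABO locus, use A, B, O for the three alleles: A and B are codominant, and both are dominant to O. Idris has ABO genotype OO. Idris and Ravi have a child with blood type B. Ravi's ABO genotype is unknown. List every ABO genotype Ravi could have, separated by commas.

AB, BB, BO

For each candidate genotype of Ravi, check whether crossing it with OO can produce every observed child phenotype.
  AA → possible child types {A} ✗
  AB → possible child types {A, B} ✓
  AO → possible child types {O, A} ✗
  BB → possible child types {B} ✓
  BO → possible child types {O, B} ✓
  OO → possible child types {O} ✗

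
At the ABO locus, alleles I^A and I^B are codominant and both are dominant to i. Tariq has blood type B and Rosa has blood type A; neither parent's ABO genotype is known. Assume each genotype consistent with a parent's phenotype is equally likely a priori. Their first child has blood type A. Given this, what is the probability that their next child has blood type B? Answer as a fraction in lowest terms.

Possible genotypes: Tariq ∈ {I^B I^B, I^B i}; Rosa ∈ {I^A I^A, I^A i}.
Weight each parental genotype pair by prior × P(type-A child):
  I^B i × I^A I^A: posterior weight 2/3; P(next child type B) = 0.
  I^B i × I^A i: posterior weight 1/3; P(next child type B) = 1/4.
Weighted sum = 1/12.

1/12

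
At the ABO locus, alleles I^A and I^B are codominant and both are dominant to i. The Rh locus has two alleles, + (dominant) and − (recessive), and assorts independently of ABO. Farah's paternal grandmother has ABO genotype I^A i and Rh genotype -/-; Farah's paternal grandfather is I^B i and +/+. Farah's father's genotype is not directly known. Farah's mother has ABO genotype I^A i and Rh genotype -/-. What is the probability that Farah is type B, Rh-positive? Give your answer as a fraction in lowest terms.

1/16

Farah's father's ABO genotype from I^A i × I^B i: 1/4 I^A I^B, 1/4 I^A i, 1/4 I^B i, 1/4 i i.
Crossing each possibility with the mother I^A i and summing P(type B): 1/4·1/4 + 1/4·0 + 1/4·1/4 + 1/4·0 = 1/8.
Similarly for Rh via the father's Rh distribution: P(Rh+) = 1/2.
Independent loci: 1/8 × 1/2 = 1/16.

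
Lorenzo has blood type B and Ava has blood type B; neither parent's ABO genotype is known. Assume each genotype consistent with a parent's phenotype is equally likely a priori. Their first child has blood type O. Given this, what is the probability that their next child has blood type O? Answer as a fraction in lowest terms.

1/4

Possible genotypes: Lorenzo ∈ {BB, BO}; Ava ∈ {BB, BO}.
Weight each parental genotype pair by prior × P(type-O child):
  BO × BO: posterior weight 1; P(next child type O) = 1/4.
Weighted sum = 1/4.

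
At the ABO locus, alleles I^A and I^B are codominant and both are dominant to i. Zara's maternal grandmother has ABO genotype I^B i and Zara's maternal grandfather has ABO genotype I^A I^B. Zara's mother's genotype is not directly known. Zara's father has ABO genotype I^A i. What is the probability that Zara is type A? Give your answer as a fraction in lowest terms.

Zara's mother's ABO genotype from I^B i × I^A I^B: 1/4 I^A I^B, 1/4 I^A i, 1/4 I^B I^B, 1/4 I^B i.
Crossing each possibility with the father I^A i and summing P(type A): 1/4·1/2 + 1/4·3/4 + 1/4·0 + 1/4·1/4 = 3/8.

3/8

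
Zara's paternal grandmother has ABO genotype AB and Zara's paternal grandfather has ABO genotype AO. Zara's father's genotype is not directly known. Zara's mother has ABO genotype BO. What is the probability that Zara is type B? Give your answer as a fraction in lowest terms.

3/8

Zara's father's ABO genotype from AB × AO: 1/4 AA, 1/4 AB, 1/4 AO, 1/4 BO.
Crossing each possibility with the mother BO and summing P(type B): 1/4·0 + 1/4·1/2 + 1/4·1/4 + 1/4·3/4 = 3/8.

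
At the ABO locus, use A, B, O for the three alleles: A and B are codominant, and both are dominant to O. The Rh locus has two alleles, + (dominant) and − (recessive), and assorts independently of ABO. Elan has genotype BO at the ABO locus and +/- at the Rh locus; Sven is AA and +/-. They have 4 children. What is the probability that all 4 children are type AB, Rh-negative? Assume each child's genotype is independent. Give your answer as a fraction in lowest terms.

1/4096

ABO cross BO × AA → 1/2 A, 1/2 AB.
Rh cross +/- × +/- → 3/4 Rh+, 1/4 Rh-; so P(type AB, Rh-negative) = 1/2 × 1/4 = 1/8 per child.
All 4 independent: (1/8)^4 = 1/4096.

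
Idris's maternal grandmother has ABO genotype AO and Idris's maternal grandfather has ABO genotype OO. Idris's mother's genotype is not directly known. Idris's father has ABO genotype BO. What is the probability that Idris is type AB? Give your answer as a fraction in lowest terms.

1/8

Idris's mother's ABO genotype from AO × OO: 1/2 AO, 1/2 OO.
Crossing each possibility with the father BO and summing P(type AB): 1/2·1/4 + 1/2·0 = 1/8.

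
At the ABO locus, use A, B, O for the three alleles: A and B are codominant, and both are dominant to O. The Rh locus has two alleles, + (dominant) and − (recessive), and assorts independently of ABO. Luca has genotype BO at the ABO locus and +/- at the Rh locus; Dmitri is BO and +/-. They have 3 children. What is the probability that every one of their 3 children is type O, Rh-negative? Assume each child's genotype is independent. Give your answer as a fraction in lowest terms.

ABO cross BO × BO → 1/4 O, 3/4 B.
Rh cross +/- × +/- → 3/4 Rh+, 1/4 Rh-; so P(type O, Rh-negative) = 1/4 × 1/4 = 1/16 per child.
All 3 independent: (1/16)^3 = 1/4096.

1/4096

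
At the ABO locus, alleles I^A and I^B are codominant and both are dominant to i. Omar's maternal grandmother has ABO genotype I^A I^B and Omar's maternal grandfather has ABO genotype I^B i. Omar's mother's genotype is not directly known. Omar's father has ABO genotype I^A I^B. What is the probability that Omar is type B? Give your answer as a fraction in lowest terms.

3/8

Omar's mother's ABO genotype from I^A I^B × I^B i: 1/4 I^A I^B, 1/4 I^A i, 1/4 I^B I^B, 1/4 I^B i.
Crossing each possibility with the father I^A I^B and summing P(type B): 1/4·1/4 + 1/4·1/4 + 1/4·1/2 + 1/4·1/2 = 3/8.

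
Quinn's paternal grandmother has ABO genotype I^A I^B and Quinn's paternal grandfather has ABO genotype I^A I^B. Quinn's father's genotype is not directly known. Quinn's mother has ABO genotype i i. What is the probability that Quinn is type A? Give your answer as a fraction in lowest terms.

Quinn's father's ABO genotype from I^A I^B × I^A I^B: 1/4 I^A I^A, 1/2 I^A I^B, 1/4 I^B I^B.
Crossing each possibility with the mother i i and summing P(type A): 1/4·1 + 1/2·1/2 + 1/4·0 = 1/2.

1/2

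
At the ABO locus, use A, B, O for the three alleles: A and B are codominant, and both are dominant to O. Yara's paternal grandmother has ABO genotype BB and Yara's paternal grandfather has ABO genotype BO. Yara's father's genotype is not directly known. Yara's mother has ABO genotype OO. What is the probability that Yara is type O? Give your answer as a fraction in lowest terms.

1/4

Yara's father's ABO genotype from BB × BO: 1/2 BB, 1/2 BO.
Crossing each possibility with the mother OO and summing P(type O): 1/2·0 + 1/2·1/2 = 1/4.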